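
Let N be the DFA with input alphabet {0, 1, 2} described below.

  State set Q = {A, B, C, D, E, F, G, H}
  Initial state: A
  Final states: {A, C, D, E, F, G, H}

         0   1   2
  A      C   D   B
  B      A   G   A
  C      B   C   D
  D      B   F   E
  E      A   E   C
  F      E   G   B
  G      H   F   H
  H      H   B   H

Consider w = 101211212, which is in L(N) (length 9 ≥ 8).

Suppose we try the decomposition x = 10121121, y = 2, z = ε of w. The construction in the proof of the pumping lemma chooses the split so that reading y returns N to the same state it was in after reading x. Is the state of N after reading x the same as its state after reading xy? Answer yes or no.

State sequence: A -1-> D -0-> B -1-> G -2-> H -1-> B -1-> G -2-> H -1-> B -2-> A

After x (step 8): B. After xy (step 9): A.
They differ (B ≠ A), so y is not a cycle from the state after x; this split is not the one the pumping-lemma construction produces, and pumping y need not keep the string in L(N).

no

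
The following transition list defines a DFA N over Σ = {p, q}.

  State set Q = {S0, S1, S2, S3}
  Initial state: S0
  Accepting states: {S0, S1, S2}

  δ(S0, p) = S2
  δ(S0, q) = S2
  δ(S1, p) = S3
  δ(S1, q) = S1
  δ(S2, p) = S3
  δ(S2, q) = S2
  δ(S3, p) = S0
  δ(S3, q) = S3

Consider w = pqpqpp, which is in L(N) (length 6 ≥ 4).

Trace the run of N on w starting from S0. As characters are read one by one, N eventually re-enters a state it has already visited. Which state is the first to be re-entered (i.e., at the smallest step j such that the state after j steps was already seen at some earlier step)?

S2

State sequence: S0 -p-> S2 -q-> S2 -p-> S3 -q-> S3 -p-> S0 -p-> S2
First repeat at step 2: S2 was already visited.

The earliest repeat is at step j = 2: N is in S2, which it already visited at step i = 1.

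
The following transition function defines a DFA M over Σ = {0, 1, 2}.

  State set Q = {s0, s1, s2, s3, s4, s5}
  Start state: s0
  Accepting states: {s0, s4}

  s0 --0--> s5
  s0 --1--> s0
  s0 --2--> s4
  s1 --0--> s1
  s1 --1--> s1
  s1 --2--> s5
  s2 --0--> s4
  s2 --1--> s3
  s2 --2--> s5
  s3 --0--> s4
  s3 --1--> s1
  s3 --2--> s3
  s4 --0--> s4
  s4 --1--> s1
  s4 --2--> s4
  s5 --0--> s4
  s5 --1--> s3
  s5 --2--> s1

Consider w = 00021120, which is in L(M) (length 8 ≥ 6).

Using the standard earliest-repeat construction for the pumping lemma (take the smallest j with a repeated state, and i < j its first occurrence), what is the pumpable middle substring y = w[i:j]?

0

Run of M on w = 0 0 0 2 1 1 2 0:
  step 0: s0  (start)
  step 1: s5  (read 0: s0→s5)
  step 2: s4  (read 0: s5→s4)
  step 3: s4  (read 0: s4→s4)   ← first repeat (s4 seen earlier)
  step 4: s4  (read 2: s4→s4)
  step 5: s1  (read 1: s4→s1)
  step 6: s1  (read 1: s1→s1)
  step 7: s5  (read 2: s1→s5)
  step 8: s4  (read 0: s5→s4)

So i = 2, j = 3, giving x = w[0:2] = 00, y = w[2:3] = 0, z = w[3:8] = 21120.
Check: |xy| = 3 ≤ 6 and |y| = 1 ≥ 1. Reading y takes M from s4 back to s4, so every xyⁱz is accepted.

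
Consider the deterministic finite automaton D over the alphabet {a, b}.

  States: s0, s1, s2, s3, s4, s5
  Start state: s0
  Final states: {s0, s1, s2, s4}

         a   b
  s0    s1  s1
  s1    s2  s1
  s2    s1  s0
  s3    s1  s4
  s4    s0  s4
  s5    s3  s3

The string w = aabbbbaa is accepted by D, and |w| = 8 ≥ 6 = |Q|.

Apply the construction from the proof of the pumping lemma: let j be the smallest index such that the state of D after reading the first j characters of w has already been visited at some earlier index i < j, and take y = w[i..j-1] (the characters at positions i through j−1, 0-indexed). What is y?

aab

Run of D on w = a a b b b b a a:
  step 0: s0  (start)
  step 1: s1  (read a: s0→s1)
  step 2: s2  (read a: s1→s2)
  step 3: s0  (read b: s2→s0)   ← first repeat (s0 seen earlier)
  step 4: s1  (read b: s0→s1)
  step 5: s1  (read b: s1→s1)
  step 6: s1  (read b: s1→s1)
  step 7: s2  (read a: s1→s2)
  step 8: s1  (read a: s2→s1)

So i = 0, j = 3, giving x = w[0:0] = ε, y = w[0:3] = aab, z = w[3:8] = bbbaa.
Check: |xy| = 3 ≤ 6 and |y| = 3 ≥ 1. Reading y takes D from s0 back to s0, so every xyⁱz is accepted.
Pumping length from the standard proof: p = 6 (the number of states). The repeated state found above gives |xy| = j ≤ 6 and |y| = j − i ≥ 1.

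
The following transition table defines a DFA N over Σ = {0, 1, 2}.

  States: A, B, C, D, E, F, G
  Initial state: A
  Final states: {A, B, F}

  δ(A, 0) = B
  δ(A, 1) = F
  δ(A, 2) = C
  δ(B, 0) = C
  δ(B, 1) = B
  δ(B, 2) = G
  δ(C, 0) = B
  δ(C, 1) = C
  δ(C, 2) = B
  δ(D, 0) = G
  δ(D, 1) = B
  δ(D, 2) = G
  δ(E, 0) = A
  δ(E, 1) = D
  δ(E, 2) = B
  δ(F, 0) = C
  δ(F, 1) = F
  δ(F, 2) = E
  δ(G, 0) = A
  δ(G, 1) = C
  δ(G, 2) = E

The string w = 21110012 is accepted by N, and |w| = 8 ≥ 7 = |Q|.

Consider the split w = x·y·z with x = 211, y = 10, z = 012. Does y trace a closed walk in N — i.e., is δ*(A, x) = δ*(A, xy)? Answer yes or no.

no

Run of N on the first 5 characters of w = 2 1 1 1 0:
  step 0: A  (start)
  step 1: C  (read 2: A→C)
  step 2: C  (read 1: C→C)
  step 3: C  (read 1: C→C)
  step 4: C  (read 1: C→C)
  step 5: B  (read 0: C→B)

After x (step 3): C. After xy (step 5): B.
They differ (C ≠ B), so y is not a cycle from the state after x; this split is not the one the pumping-lemma construction produces, and pumping y need not keep the string in L(N).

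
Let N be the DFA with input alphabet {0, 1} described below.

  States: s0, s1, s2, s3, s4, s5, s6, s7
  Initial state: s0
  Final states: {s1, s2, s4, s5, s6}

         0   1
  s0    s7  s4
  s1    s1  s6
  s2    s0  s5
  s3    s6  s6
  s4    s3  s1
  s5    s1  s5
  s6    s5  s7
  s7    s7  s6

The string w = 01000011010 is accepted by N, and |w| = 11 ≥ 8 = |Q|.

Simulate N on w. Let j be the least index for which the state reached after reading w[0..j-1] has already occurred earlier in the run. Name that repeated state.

State sequence: s0 -0-> s7 -1-> s6 -0-> s5 -0-> s1 -0-> s1 -0-> s1 -1-> s6 -1-> s7 -0-> s7 -1-> s6 -0-> s5
First repeat at step 5: s1 was already visited.

The earliest repeat is at step j = 5: N is in s1, which it already visited at step i = 4.
With |Q| = 8, pigeonhole forces a state repeat no later than step 8; the substring read between the first and second visits to that state can be pumped.

s1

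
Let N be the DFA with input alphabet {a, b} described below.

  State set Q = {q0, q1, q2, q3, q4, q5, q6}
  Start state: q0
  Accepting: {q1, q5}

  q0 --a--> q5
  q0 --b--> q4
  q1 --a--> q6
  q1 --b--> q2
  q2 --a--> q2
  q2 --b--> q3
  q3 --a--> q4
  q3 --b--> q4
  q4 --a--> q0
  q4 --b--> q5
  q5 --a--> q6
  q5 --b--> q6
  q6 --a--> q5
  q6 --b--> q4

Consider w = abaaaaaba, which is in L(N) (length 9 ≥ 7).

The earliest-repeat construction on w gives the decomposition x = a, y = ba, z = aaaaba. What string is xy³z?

xy^3z = a·ba·ba·ba·aaaaba = abababaaaaaba.
Reading y = ba takes N from q5 back to q5, so after x·y·y·y the machine is still in q5, and z then leads to the accepting state q5. Hence abababaaaaaba ∈ L(N).

abababaaaaaba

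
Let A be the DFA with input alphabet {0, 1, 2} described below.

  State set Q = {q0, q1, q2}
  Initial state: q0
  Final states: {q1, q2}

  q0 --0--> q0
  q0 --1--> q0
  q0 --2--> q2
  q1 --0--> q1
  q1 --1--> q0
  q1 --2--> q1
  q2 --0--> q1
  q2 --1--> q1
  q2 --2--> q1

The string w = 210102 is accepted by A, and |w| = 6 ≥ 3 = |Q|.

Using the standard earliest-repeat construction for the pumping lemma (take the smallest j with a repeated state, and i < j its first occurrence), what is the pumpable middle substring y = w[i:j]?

0

State sequence: q0 -2-> q2 -1-> q1 -0-> q1 -1-> q0 -0-> q0 -2-> q2
First repeat at step 3: q1 was already visited.

So i = 2, j = 3, giving x = w[0:2] = 21, y = w[2:3] = 0, z = w[3:6] = 102.
Check: |xy| = 3 ≤ 3 and |y| = 1 ≥ 1. Reading y takes A from q1 back to q1, so every xyⁱz is accepted.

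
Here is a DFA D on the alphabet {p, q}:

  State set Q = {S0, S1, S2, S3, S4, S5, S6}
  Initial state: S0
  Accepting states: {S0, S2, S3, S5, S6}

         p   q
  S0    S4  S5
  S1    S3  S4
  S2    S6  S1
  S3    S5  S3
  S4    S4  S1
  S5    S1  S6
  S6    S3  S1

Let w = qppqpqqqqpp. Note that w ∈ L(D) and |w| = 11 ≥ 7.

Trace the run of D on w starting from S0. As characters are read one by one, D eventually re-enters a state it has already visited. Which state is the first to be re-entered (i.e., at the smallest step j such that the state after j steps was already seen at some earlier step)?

S3

Run of D on w = q p p q p q q q q p p:
  step 0: S0  (start)
  step 1: S5  (read q: S0→S5)
  step 2: S1  (read p: S5→S1)
  step 3: S3  (read p: S1→S3)
  step 4: S3  (read q: S3→S3)   ← first repeat (S3 seen earlier)
  step 5: S5  (read p: S3→S5)
  step 6: S6  (read q: S5→S6)
  step 7: S1  (read q: S6→S1)
  step 8: S4  (read q: S1→S4)
  step 9: S1  (read q: S4→S1)
  step 10: S3  (read p: S1→S3)
  step 11: S5  (read p: S3→S5)

The earliest repeat is at step j = 4: D is in S3, which it already visited at step i = 3.
The DFA has 7 states, so the proof of the pumping lemma guarantees a repeated state among the first 7+1 visited; the segment between the two visits is the pumpable y.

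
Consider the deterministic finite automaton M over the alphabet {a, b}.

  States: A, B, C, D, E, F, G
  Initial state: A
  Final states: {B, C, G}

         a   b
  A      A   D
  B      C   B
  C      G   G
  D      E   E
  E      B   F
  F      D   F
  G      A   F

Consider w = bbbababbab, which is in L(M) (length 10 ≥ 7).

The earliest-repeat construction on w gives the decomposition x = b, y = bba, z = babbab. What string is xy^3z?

bbbabbabbababbab

xy^3z = b·bba·bba·bba·babbab = bbbabbabbababbab.
Reading y = bba takes M from D back to D, so after x·y·y·y the machine is still in D, and z then leads to the accepting state G. Hence bbbabbabbababbab ∈ L(M).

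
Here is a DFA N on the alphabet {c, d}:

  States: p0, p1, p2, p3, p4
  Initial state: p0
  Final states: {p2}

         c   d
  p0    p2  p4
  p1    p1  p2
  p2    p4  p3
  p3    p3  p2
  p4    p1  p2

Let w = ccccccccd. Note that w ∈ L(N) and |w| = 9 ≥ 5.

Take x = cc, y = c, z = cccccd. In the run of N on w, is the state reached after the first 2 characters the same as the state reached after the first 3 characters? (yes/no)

State sequence: p0 -c-> p2 -c-> p4 -c-> p1

After x (step 2): p4. After xy (step 3): p1.
They differ (p4 ≠ p1), so y is not a cycle from the state after x; this split is not the one the pumping-lemma construction produces, and pumping y need not keep the string in L(N).

no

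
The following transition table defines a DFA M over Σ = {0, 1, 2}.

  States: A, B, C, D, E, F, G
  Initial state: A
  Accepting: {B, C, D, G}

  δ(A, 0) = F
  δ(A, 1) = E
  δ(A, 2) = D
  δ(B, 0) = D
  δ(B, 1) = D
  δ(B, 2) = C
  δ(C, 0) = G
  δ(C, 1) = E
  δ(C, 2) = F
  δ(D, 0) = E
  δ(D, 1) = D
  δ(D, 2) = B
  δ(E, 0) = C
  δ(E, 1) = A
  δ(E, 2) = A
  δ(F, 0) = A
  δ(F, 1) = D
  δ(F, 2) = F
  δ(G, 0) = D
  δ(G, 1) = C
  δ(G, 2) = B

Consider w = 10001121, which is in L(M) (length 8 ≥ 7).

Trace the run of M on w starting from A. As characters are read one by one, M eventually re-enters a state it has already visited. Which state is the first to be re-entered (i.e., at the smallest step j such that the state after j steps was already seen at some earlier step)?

D

Run of M on w = 1 0 0 0 1 1 2 1:
  step 0: A  (start)
  step 1: E  (read 1: A→E)
  step 2: C  (read 0: E→C)
  step 3: G  (read 0: C→G)
  step 4: D  (read 0: G→D)
  step 5: D  (read 1: D→D)   ← first repeat (D seen earlier)
  step 6: D  (read 1: D→D)
  step 7: B  (read 2: D→B)
  step 8: D  (read 1: B→D)

The earliest repeat is at step j = 5: M is in D, which it already visited at step i = 4.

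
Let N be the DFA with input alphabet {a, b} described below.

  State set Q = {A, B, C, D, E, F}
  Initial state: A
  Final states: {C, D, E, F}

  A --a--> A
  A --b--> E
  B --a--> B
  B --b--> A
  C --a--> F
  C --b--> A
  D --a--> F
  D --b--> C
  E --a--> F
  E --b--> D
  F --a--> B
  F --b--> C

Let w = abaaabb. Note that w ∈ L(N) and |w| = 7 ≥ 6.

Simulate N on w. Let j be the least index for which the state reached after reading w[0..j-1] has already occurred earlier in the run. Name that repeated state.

Run of N on w = a b a a a b b:
  step 0: A  (start)
  step 1: A  (read a: A→A)   ← first repeat (A seen earlier)
  step 2: E  (read b: A→E)
  step 3: F  (read a: E→F)
  step 4: B  (read a: F→B)
  step 5: B  (read a: B→B)
  step 6: A  (read b: B→A)
  step 7: E  (read b: A→E)

The earliest repeat is at step j = 1: N is in A, which it already visited at step i = 0.
With |Q| = 6, pigeonhole forces a state repeat no later than step 6; the substring read between the first and second visits to that state can be pumped.

A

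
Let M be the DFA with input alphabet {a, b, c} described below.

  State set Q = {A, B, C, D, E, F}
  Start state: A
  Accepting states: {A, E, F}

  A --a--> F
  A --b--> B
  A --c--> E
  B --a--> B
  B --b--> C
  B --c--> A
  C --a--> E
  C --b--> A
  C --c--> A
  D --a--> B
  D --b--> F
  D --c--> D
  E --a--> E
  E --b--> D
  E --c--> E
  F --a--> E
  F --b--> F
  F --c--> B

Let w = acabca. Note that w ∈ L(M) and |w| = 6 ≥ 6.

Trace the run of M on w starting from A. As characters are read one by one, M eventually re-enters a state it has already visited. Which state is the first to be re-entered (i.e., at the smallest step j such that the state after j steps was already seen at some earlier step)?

B

State sequence: A -a-> F -c-> B -a-> B -b-> C -c-> A -a-> F
First repeat at step 3: B was already visited.

The earliest repeat is at step j = 3: M is in B, which it already visited at step i = 2.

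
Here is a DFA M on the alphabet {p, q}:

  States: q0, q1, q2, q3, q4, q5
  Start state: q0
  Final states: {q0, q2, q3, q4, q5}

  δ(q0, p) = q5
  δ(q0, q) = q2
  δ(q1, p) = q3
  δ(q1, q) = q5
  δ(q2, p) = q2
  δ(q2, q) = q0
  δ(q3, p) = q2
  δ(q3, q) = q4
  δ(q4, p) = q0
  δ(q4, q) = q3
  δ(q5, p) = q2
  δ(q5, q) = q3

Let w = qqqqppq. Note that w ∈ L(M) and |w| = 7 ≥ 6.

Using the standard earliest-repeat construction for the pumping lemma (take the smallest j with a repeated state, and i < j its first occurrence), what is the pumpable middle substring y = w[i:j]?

State sequence: q0 -q-> q2 -q-> q0 -q-> q2 -q-> q0 -p-> q5 -p-> q2 -q-> q0
First repeat at step 2: q0 was already visited.

So i = 0, j = 2, giving x = w[0:0] = ε, y = w[0:2] = qq, z = w[2:7] = qqppq.
Check: |xy| = 2 ≤ 6 and |y| = 2 ≥ 1. Reading y takes M from q0 back to q0, so every xyⁱz is accepted.

qq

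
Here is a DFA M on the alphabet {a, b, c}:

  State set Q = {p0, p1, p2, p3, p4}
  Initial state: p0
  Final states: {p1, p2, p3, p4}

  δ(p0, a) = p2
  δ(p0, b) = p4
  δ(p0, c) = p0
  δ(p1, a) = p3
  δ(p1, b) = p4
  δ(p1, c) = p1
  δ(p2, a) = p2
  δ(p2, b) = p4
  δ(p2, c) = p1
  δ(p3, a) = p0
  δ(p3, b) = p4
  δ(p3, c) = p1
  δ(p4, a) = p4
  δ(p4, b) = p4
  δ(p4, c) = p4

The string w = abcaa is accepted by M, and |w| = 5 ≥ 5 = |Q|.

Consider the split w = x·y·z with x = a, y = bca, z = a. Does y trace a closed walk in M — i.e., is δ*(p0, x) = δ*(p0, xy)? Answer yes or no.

no

Run of M on the first 4 characters of w = a b c a:
  step 0: p0  (start)
  step 1: p2  (read a: p0→p2)
  step 2: p4  (read b: p2→p4)
  step 3: p4  (read c: p4→p4)
  step 4: p4  (read a: p4→p4)

After x (step 1): p2. After xy (step 4): p4.
They differ (p2 ≠ p4), so y is not a cycle from the state after x; this split is not the one the pumping-lemma construction produces, and pumping y need not keep the string in L(M).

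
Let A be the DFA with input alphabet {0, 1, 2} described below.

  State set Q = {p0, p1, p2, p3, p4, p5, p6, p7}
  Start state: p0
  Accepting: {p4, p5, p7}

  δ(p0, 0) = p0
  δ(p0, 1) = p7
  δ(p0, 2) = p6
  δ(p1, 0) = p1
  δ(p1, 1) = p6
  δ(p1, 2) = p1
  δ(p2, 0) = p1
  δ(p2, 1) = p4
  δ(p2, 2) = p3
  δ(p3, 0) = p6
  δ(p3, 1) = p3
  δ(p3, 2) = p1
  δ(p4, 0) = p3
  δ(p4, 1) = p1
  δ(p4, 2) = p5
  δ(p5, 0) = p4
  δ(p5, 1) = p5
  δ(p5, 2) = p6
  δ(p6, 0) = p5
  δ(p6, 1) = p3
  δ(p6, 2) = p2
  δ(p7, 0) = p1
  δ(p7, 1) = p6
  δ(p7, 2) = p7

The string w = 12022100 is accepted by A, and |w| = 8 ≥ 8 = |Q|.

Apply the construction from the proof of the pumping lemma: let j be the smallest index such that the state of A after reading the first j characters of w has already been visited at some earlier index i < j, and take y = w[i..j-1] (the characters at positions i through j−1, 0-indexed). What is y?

2

State sequence: p0 -1-> p7 -2-> p7 -0-> p1 -2-> p1 -2-> p1 -1-> p6 -0-> p5 -0-> p4
First repeat at step 2: p7 was already visited.

So i = 1, j = 2, giving x = w[0:1] = 1, y = w[1:2] = 2, z = w[2:8] = 022100.
Check: |xy| = 2 ≤ 8 and |y| = 1 ≥ 1. Reading y takes A from p7 back to p7, so every xyⁱz is accepted.
With |Q| = 8, pigeonhole forces a state repeat no later than step 8; the substring read between the first and second visits to that state can be pumped.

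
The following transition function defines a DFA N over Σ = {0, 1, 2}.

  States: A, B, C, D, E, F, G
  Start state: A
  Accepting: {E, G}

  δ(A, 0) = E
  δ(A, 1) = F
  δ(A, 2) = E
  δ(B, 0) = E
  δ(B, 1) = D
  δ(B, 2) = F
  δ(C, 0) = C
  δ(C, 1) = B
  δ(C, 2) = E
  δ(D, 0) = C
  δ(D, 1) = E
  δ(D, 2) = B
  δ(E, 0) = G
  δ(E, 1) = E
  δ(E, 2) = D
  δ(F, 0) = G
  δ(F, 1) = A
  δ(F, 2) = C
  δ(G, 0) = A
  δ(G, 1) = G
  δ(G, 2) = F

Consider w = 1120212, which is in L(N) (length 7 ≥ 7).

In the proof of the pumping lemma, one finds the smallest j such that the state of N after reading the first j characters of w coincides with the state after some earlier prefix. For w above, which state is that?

State sequence: A -1-> F -1-> A -2-> E -0-> G -2-> F -1-> A -2-> E
First repeat at step 2: A was already visited.

The earliest repeat is at step j = 2: N is in A, which it already visited at step i = 0.
Pumping length from the standard proof: p = 7 (the number of states). The repeated state found above gives |xy| = j ≤ 7 and |y| = j − i ≥ 1.

A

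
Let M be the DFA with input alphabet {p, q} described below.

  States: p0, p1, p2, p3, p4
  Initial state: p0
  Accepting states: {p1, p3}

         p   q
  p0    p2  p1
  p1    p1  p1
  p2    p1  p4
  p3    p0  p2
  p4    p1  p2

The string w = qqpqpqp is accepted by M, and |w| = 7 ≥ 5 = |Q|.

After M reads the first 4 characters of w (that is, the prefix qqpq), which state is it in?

Run of M on the first 4 characters of w = q q p q:
  step 0: p0  (start)
  step 1: p1  (read q: p0→p1)
  step 2: p1  (read q: p1→p1)
  step 3: p1  (read p: p1→p1)
  step 4: p1  (read q: p1→p1)

After reading 4 characters, M is in state p1.

p1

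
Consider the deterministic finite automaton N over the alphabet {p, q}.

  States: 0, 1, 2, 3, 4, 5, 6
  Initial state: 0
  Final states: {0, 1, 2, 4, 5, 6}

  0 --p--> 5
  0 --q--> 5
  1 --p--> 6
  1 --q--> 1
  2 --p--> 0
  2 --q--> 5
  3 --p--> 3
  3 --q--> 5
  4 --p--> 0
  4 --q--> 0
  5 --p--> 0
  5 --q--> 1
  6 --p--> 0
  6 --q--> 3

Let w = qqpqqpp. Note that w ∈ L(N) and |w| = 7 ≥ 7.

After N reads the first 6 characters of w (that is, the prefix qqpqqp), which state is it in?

0

Run of N on the first 6 characters of w = q q p q q p:
  step 0: 0  (start)
  step 1: 5  (read q: 0→5)
  step 2: 1  (read q: 5→1)
  step 3: 6  (read p: 1→6)
  step 4: 3  (read q: 6→3)
  step 5: 5  (read q: 3→5)
  step 6: 0  (read p: 5→0)

After reading 6 characters, N is in state 0.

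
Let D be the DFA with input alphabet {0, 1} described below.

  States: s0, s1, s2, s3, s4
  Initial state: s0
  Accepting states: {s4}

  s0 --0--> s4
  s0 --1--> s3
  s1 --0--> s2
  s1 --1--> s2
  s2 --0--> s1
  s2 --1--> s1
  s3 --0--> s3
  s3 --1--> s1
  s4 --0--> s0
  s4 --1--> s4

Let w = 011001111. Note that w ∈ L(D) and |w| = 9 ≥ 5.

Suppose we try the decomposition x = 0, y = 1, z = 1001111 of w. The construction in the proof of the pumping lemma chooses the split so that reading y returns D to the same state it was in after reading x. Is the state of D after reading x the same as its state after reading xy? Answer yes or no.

yes

Run of D on the first 2 characters of w = 0 1:
  step 0: s0  (start)
  step 1: s4  (read 0: s0→s4)
  step 2: s4  (read 1: s4→s4)

After x (step 1): s4. After xy (step 2): s4.
They match, so y = 1 drives D around a cycle from s4 back to itself; pumping y any number of times keeps D in s4 before reading z, and xyⁱz ∈ L(D) for every i ≥ 0.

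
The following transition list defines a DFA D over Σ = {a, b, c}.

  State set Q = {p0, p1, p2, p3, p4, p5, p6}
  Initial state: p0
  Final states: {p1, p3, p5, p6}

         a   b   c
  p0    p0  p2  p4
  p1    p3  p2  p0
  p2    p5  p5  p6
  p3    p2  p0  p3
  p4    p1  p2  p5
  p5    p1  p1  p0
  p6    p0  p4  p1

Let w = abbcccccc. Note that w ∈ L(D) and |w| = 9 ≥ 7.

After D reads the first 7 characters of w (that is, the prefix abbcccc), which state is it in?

p0

Run of D on the first 7 characters of w = a b b c c c c:
  step 0: p0  (start)
  step 1: p0  (read a: p0→p0)
  step 2: p2  (read b: p0→p2)
  step 3: p5  (read b: p2→p5)
  step 4: p0  (read c: p5→p0)
  step 5: p4  (read c: p0→p4)
  step 6: p5  (read c: p4→p5)
  step 7: p0  (read c: p5→p0)

After reading 7 characters, D is in state p0.
(This kind of state-tracing is the core of the pumping-lemma construction: with 7 states, pigeonhole forces a repeat within the first 7 steps.)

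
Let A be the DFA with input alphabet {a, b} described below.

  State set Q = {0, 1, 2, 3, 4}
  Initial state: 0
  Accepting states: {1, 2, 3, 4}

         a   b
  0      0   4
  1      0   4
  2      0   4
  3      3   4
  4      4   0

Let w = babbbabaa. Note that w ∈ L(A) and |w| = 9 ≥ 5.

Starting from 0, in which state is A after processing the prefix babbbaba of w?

State sequence: 0 -b-> 4 -a-> 4 -b-> 0 -b-> 4 -b-> 0 -a-> 0 -b-> 4 -a-> 4

After reading 8 characters, A is in state 4.

4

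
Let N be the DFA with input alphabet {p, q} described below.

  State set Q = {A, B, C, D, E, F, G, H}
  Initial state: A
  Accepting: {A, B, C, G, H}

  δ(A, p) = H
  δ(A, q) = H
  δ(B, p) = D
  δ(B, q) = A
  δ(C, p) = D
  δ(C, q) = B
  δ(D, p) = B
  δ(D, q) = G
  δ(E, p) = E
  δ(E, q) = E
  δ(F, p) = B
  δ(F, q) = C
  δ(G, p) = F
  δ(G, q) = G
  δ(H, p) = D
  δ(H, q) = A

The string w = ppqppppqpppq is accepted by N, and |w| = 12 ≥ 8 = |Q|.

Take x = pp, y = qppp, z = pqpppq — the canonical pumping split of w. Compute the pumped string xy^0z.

xy⁰z = xz = pp·pqpppq = pppqpppq.
Reading y = qppp takes N from D back to D, so after x the machine is still in D, and z then leads to the accepting state A. Hence pppqpppq ∈ L(N).

pppqpppq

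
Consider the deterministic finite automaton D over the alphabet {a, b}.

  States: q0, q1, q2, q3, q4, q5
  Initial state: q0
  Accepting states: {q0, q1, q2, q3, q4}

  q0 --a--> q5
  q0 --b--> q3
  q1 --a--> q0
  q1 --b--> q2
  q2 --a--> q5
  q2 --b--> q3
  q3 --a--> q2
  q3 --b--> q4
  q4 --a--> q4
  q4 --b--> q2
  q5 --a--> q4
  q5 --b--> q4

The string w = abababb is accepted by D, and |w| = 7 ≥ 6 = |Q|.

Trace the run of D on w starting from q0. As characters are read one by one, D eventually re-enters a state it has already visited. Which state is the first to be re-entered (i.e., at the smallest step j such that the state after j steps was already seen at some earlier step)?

q4

State sequence: q0 -a-> q5 -b-> q4 -a-> q4 -b-> q2 -a-> q5 -b-> q4 -b-> q2
First repeat at step 3: q4 was already visited.

The earliest repeat is at step j = 3: D is in q4, which it already visited at step i = 2.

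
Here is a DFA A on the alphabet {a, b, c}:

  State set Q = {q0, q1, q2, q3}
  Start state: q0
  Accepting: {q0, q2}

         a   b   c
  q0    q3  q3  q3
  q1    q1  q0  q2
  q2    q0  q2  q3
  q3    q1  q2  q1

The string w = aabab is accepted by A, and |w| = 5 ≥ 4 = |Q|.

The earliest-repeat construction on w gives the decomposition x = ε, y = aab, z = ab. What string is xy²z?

aabaabab

xy^2z = ε·aab·aab·ab = aabaabab.
Reading y = aab takes A from q0 back to q0, so after x·y·y the machine is still in q0, and z then leads to the accepting state q2. Hence aabaabab ∈ L(A).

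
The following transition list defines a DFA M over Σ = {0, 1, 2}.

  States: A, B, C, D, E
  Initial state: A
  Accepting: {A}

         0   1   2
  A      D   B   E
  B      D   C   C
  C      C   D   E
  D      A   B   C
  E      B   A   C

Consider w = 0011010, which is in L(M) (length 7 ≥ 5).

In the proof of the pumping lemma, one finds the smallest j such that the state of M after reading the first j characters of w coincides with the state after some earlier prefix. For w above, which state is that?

A

Run of M on w = 0 0 1 1 0 1 0:
  step 0: A  (start)
  step 1: D  (read 0: A→D)
  step 2: A  (read 0: D→A)   ← first repeat (A seen earlier)
  step 3: B  (read 1: A→B)
  step 4: C  (read 1: B→C)
  step 5: C  (read 0: C→C)
  step 6: D  (read 1: C→D)
  step 7: A  (read 0: D→A)

The earliest repeat is at step j = 2: M is in A, which it already visited at step i = 0.
The DFA has 5 states, so the proof of the pumping lemma guarantees a repeated state among the first 5+1 visited; the segment between the two visits is the pumpable y.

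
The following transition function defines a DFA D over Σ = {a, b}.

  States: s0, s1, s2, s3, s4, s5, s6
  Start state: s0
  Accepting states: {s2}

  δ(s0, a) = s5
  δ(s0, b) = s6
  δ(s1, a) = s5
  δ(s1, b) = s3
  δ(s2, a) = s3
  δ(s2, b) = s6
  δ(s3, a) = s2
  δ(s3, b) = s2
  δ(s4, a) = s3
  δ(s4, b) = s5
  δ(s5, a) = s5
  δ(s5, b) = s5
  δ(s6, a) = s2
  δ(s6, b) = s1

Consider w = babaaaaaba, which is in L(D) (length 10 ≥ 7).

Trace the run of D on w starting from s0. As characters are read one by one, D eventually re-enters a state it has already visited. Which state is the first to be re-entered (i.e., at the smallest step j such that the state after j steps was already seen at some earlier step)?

s6

State sequence: s0 -b-> s6 -a-> s2 -b-> s6 -a-> s2 -a-> s3 -a-> s2 -a-> s3 -a-> s2 -b-> s6 -a-> s2
First repeat at step 3: s6 was already visited.

The earliest repeat is at step j = 3: D is in s6, which it already visited at step i = 1.
With |Q| = 7, pigeonhole forces a state repeat no later than step 7; the substring read between the first and second visits to that state can be pumped.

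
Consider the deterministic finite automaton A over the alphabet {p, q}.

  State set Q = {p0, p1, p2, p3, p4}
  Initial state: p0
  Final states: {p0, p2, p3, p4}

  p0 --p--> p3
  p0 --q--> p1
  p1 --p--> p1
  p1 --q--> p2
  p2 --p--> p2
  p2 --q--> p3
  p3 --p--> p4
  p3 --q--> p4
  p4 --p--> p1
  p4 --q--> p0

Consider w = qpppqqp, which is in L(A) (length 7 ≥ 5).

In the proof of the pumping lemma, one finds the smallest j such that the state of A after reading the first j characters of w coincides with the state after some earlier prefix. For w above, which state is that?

Run of A on w = q p p p q q p:
  step 0: p0  (start)
  step 1: p1  (read q: p0→p1)
  step 2: p1  (read p: p1→p1)   ← first repeat (p1 seen earlier)
  step 3: p1  (read p: p1→p1)
  step 4: p1  (read p: p1→p1)
  step 5: p2  (read q: p1→p2)
  step 6: p3  (read q: p2→p3)
  step 7: p4  (read p: p3→p4)

The earliest repeat is at step j = 2: A is in p1, which it already visited at step i = 1.
The DFA has 5 states, so the proof of the pumping lemma guarantees a repeated state among the first 5+1 visited; the segment between the two visits is the pumpable y.

p1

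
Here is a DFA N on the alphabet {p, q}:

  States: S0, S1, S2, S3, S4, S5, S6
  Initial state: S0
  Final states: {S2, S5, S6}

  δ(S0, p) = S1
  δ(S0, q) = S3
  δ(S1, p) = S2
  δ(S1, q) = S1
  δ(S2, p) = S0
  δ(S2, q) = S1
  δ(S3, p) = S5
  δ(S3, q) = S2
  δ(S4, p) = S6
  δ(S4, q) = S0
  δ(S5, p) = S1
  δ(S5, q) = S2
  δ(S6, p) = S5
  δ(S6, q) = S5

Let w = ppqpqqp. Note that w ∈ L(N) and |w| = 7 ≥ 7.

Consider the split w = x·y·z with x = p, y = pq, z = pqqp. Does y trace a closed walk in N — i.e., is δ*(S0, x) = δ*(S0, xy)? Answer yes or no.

yes

Run of N on the first 3 characters of w = p p q:
  step 0: S0  (start)
  step 1: S1  (read p: S0→S1)
  step 2: S2  (read p: S1→S2)
  step 3: S1  (read q: S2→S1)

After x (step 1): S1. After xy (step 3): S1.
They match, so y = pq drives N around a cycle from S1 back to itself; pumping y any number of times keeps N in S1 before reading z, and xyⁱz ∈ L(N) for every i ≥ 0.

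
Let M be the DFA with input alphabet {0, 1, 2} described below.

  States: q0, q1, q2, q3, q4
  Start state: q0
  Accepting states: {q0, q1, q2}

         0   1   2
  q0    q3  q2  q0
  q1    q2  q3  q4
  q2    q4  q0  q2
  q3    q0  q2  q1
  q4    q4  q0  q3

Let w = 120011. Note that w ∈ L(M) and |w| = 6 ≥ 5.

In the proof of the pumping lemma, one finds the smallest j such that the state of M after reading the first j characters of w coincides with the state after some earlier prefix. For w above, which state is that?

q2

Run of M on w = 1 2 0 0 1 1:
  step 0: q0  (start)
  step 1: q2  (read 1: q0→q2)
  step 2: q2  (read 2: q2→q2)   ← first repeat (q2 seen earlier)
  step 3: q4  (read 0: q2→q4)
  step 4: q4  (read 0: q4→q4)
  step 5: q0  (read 1: q4→q0)
  step 6: q2  (read 1: q0→q2)

The earliest repeat is at step j = 2: M is in q2, which it already visited at step i = 1.
Pumping length from the standard proof: p = 5 (the number of states). The repeated state found above gives |xy| = j ≤ 5 and |y| = j − i ≥ 1.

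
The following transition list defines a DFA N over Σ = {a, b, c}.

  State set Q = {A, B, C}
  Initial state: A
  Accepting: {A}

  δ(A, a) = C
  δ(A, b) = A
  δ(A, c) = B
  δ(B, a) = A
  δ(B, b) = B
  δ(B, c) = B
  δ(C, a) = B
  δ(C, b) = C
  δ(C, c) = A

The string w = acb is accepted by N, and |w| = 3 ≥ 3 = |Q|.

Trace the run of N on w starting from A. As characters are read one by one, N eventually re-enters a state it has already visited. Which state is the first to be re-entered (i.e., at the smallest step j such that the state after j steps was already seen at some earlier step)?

State sequence: A -a-> C -c-> A -b-> A
First repeat at step 2: A was already visited.

The earliest repeat is at step j = 2: N is in A, which it already visited at step i = 0.
Since N has 3 states, any run of length ≥ 3 visits 3+1 states, so by pigeonhole some state repeats within the first 3 steps — that repeat gives the pumpable loop.

A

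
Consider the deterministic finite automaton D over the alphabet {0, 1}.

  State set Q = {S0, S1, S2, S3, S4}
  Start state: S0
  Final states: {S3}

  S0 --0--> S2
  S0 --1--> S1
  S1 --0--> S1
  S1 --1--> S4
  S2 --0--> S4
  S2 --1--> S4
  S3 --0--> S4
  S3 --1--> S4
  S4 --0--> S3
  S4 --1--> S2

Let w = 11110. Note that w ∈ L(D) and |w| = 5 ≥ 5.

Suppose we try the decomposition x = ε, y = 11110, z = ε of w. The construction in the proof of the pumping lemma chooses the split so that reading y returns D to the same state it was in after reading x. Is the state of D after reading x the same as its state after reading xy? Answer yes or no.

no

Run of D on the first 5 characters of w = 1 1 1 1 0:
  step 0: S0  (start)
  step 1: S1  (read 1: S0→S1)
  step 2: S4  (read 1: S1→S4)
  step 3: S2  (read 1: S4→S2)
  step 4: S4  (read 1: S2→S4)
  step 5: S3  (read 0: S4→S3)

After x (step 0): S0. After xy (step 5): S3.
They differ (S0 ≠ S3), so y is not a cycle from the state after x; this split is not the one the pumping-lemma construction produces, and pumping y need not keep the string in L(D).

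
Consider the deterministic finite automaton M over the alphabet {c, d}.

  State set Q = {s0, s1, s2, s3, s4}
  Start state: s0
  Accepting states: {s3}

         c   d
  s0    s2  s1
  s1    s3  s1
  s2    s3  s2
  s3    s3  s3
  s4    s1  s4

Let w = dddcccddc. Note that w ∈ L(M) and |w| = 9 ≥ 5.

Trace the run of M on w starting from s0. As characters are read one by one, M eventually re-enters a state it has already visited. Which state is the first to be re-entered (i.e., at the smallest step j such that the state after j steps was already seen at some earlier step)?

s1

Run of M on w = d d d c c c d d c:
  step 0: s0  (start)
  step 1: s1  (read d: s0→s1)
  step 2: s1  (read d: s1→s1)   ← first repeat (s1 seen earlier)
  step 3: s1  (read d: s1→s1)
  step 4: s3  (read c: s1→s3)
  step 5: s3  (read c: s3→s3)
  step 6: s3  (read c: s3→s3)
  step 7: s3  (read d: s3→s3)
  step 8: s3  (read d: s3→s3)
  step 9: s3  (read c: s3→s3)

The earliest repeat is at step j = 2: M is in s1, which it already visited at step i = 1.
Since M has 5 states, any run of length ≥ 5 visits 5+1 states, so by pigeonhole some state repeats within the first 5 steps — that repeat gives the pumpable loop.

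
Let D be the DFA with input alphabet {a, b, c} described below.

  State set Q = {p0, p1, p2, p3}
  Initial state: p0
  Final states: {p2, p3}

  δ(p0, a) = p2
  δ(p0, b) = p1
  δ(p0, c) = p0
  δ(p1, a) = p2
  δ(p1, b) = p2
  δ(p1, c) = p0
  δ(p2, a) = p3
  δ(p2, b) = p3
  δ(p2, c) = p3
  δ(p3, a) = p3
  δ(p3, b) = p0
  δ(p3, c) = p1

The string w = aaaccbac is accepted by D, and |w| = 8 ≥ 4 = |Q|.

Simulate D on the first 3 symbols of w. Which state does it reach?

p3

State sequence: p0 -a-> p2 -a-> p3 -a-> p3

After reading 3 characters, D is in state p3.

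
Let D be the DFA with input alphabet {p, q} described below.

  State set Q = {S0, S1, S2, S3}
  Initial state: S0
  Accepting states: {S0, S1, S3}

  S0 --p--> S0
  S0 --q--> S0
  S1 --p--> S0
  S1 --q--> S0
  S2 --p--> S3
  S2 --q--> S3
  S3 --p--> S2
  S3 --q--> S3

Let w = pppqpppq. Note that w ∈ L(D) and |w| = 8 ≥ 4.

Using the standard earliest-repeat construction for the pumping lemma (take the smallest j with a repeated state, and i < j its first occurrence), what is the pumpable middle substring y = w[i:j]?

p

State sequence: S0 -p-> S0 -p-> S0 -p-> S0 -q-> S0 -p-> S0 -p-> S0 -p-> S0 -q-> S0
First repeat at step 1: S0 was already visited.

So i = 0, j = 1, giving x = w[0:0] = ε, y = w[0:1] = p, z = w[1:8] = ppqpppq.
Check: |xy| = 1 ≤ 4 and |y| = 1 ≥ 1. Reading y takes D from S0 back to S0, so every xyⁱz is accepted.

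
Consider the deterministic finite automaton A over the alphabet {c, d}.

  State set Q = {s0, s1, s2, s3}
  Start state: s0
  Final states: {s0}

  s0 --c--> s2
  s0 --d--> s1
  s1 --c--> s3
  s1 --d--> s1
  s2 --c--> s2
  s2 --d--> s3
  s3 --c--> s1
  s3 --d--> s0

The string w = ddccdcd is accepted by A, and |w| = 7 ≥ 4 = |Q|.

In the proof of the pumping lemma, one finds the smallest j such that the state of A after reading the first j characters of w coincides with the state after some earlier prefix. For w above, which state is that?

s1

State sequence: s0 -d-> s1 -d-> s1 -c-> s3 -c-> s1 -d-> s1 -c-> s3 -d-> s0
First repeat at step 2: s1 was already visited.

The earliest repeat is at step j = 2: A is in s1, which it already visited at step i = 1.
Pumping length from the standard proof: p = 4 (the number of states). The repeated state found above gives |xy| = j ≤ 4 and |y| = j − i ≥ 1.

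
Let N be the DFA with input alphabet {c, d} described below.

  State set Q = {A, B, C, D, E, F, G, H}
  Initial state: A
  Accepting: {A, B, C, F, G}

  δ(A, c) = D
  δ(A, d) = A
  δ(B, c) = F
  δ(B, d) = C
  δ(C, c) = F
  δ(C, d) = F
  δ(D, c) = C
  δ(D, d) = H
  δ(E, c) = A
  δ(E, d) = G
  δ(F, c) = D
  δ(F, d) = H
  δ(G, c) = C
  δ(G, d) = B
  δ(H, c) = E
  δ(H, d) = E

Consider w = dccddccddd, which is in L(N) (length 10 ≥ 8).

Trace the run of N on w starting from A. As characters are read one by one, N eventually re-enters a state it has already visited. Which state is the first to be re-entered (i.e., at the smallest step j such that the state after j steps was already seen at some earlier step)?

Run of N on w = d c c d d c c d d d:
  step 0: A  (start)
  step 1: A  (read d: A→A)   ← first repeat (A seen earlier)
  step 2: D  (read c: A→D)
  step 3: C  (read c: D→C)
  step 4: F  (read d: C→F)
  step 5: H  (read d: F→H)
  step 6: E  (read c: H→E)
  step 7: A  (read c: E→A)
  step 8: A  (read d: A→A)
  step 9: A  (read d: A→A)
  step 10: A  (read d: A→A)

The earliest repeat is at step j = 1: N is in A, which it already visited at step i = 0.
The DFA has 8 states, so the proof of the pumping lemma guarantees a repeated state among the first 8+1 visited; the segment between the two visits is the pumpable y.

A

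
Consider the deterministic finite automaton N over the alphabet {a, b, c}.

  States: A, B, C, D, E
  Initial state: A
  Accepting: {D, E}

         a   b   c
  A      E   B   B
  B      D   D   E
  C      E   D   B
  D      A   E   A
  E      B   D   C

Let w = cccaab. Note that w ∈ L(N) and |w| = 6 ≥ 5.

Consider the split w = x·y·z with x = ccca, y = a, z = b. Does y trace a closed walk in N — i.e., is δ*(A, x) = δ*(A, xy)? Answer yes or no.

no

State sequence: A -c-> B -c-> E -c-> C -a-> E -a-> B

After x (step 4): E. After xy (step 5): B.
They differ (E ≠ B), so y is not a cycle from the state after x; this split is not the one the pumping-lemma construction produces, and pumping y need not keep the string in L(N).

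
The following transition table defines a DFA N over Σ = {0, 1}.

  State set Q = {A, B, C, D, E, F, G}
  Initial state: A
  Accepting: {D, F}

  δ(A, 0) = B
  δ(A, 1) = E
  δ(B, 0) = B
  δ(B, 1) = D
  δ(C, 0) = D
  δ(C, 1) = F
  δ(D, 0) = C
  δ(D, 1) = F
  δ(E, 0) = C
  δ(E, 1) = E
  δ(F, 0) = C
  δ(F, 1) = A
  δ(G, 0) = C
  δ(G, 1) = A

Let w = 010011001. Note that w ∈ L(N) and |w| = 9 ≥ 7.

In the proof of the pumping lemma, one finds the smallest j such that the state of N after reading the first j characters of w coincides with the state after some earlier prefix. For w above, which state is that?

State sequence: A -0-> B -1-> D -0-> C -0-> D -1-> F -1-> A -0-> B -0-> B -1-> D
First repeat at step 4: D was already visited.

The earliest repeat is at step j = 4: N is in D, which it already visited at step i = 2.
Pumping length from the standard proof: p = 7 (the number of states). The repeated state found above gives |xy| = j ≤ 7 and |y| = j − i ≥ 1.

D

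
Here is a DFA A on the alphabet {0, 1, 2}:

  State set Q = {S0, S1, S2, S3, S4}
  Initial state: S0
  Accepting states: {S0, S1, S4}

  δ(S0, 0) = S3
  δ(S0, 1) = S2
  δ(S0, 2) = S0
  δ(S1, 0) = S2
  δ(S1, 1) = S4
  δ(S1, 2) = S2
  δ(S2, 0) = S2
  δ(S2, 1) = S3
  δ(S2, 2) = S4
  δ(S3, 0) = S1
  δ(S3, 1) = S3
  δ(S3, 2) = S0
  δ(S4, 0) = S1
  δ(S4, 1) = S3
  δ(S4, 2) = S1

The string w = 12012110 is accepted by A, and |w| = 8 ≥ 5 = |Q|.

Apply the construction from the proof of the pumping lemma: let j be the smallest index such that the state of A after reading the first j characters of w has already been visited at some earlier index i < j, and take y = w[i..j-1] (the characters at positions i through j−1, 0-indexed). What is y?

01

State sequence: S0 -1-> S2 -2-> S4 -0-> S1 -1-> S4 -2-> S1 -1-> S4 -1-> S3 -0-> S1
First repeat at step 4: S4 was already visited.

So i = 2, j = 4, giving x = w[0:2] = 12, y = w[2:4] = 01, z = w[4:8] = 2110.
Check: |xy| = 4 ≤ 5 and |y| = 2 ≥ 1. Reading y takes A from S4 back to S4, so every xyⁱz is accepted.
The DFA has 5 states, so the proof of the pumping lemma guarantees a repeated state among the first 5+1 visited; the segment between the two visits is the pumpable y.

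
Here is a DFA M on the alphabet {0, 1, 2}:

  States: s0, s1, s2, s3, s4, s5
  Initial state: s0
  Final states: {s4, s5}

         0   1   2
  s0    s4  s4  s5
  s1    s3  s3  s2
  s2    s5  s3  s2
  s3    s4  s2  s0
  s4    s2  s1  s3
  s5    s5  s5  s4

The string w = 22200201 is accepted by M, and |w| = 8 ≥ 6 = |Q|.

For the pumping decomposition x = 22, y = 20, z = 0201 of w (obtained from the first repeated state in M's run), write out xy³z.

xy^3z = 22·20·20·20·0201 = 222020200201.
Reading y = 20 takes M from s4 back to s4, so after x·y·y·y the machine is still in s4, and z then leads to the accepting state s5. Hence 222020200201 ∈ L(M).

222020200201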